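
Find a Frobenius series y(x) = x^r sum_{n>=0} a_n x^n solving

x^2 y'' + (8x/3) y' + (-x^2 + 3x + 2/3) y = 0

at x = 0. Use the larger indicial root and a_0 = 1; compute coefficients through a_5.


Write in Frobenius form y'' + (p(x)/x) y' + (q(x)/x^2) y = 0:
  p(x) = 8/3,  q(x) = -x^2 + 3x + 2/3.
Indicial equation: r(r-1) + (8/3) r + (2/3) = 0 -> roots r_1 = -2/3, r_2 = -1.
Take r = r_1 = -2/3. Let y(x) = x^r sum_{n>=0} a_n x^n with a_0 = 1.
Substitute y = x^r sum a_n x^n and match x^{r+n}. The recurrence is
  D(n) a_n + 3 a_{n-1} - 1 a_{n-2} = 0,  where D(n) = (r+n)(r+n-1) + (8/3)(r+n) + (2/3).
  a_n = [-3 a_{n-1} + 1 a_{n-2}] / D(n).
Since the indicial polynomial factors as (r - r_1)(r - r_2), D(n) = (r_1 + n - r_1)(r_1 + n - r_2) = n(n + 1/3).
Evaluating step by step (a_0 = 1):
  n = 1: D(1) = 1(1 + 1/3) = 4/3; numerator = -3(1) = -3; a_1 = (-3)/(4/3) = -9/4
  n = 2: D(2) = 2(2 + 1/3) = 14/3; numerator = -3(-9/4) + 1(1) = 31/4; a_2 = (31/4)/(14/3) = 93/56
  n = 3: D(3) = 3(3 + 1/3) = 10; numerator = -3(93/56) + 1(-9/4) = -405/56; a_3 = (-405/56)/(10) = -81/112
  n = 4: D(4) = 4(4 + 1/3) = 52/3; numerator = -3(-81/112) + 1(93/56) = 429/112; a_4 = (429/112)/(52/3) = 99/448
  n = 5: D(5) = 5(5 + 1/3) = 80/3; numerator = -3(99/448) + 1(-81/112) = -621/448; a_5 = (-621/448)/(80/3) = -1863/35840

r = -2/3; a_0 = 1; a_1 = -9/4; a_2 = 93/56; a_3 = -81/112; a_4 = 99/448; a_5 = -1863/35840


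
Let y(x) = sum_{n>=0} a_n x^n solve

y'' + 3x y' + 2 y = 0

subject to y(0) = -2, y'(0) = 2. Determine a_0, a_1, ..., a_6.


Ansatz: y(x) = sum_{n>=0} a_n x^n, so y'(x) = sum_{n>=1} n a_n x^(n-1) and y''(x) = sum_{n>=2} n(n-1) a_n x^(n-2).
Substitute into P(x) y'' + Q(x) y' + R(x) y = 0 with P(x) = 1, Q(x) = 3x, R(x) = 2, and match powers of x.
Initial conditions: a_0 = -2, a_1 = 2.
Setting the coefficient of each power of x to zero and solving order by order (substituting the coefficients already found):
  x^0: 2 a_2 + 2 a_0 = 0  ->  2 a_2 = -2 a_0 = 4  ->  a_2 = 2
  x^1: 6 a_3 + 5 a_1 = 0  ->  6 a_3 = -5 a_1 = -10  ->  a_3 = -5/3
  x^2: 12 a_4 + 8 a_2 = 0  ->  12 a_4 = -8 a_2 = -16  ->  a_4 = -4/3
  x^3: 20 a_5 + 11 a_3 = 0  ->  20 a_5 = -11 a_3 = 55/3  ->  a_5 = 11/12
  x^4: 30 a_6 + 14 a_4 = 0  ->  30 a_6 = -14 a_4 = 56/3  ->  a_6 = 28/45
Truncated series: y(x) = -2 + 2 x + 2 x^2 - (5/3) x^3 - (4/3) x^4 + (11/12) x^5 + (28/45) x^6 + O(x^7).

a_0 = -2; a_1 = 2; a_2 = 2; a_3 = -5/3; a_4 = -4/3; a_5 = 11/12; a_6 = 28/45


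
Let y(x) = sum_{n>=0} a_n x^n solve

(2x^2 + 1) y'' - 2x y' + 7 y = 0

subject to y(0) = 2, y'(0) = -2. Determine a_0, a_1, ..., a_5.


Ansatz: y(x) = sum_{n>=0} a_n x^n, so y'(x) = sum_{n>=1} n a_n x^(n-1) and y''(x) = sum_{n>=2} n(n-1) a_n x^(n-2).
Substitute into P(x) y'' + Q(x) y' + R(x) y = 0 with P(x) = 2x^2 + 1, Q(x) = -2x, R(x) = 7, and match powers of x.
Initial conditions: a_0 = 2, a_1 = -2.
Setting the coefficient of each power of x to zero and solving order by order (substituting the coefficients already found):
  x^0: 2 a_2 + 7 a_0 = 0  ->  2 a_2 = -7 a_0 = -14  ->  a_2 = -7
  x^1: 6 a_3 + 5 a_1 = 0  ->  6 a_3 = -5 a_1 = 10  ->  a_3 = 5/3
  x^2: 12 a_4 + 7 a_2 = 0  ->  12 a_4 = -7 a_2 = 49  ->  a_4 = 49/12
  x^3: 20 a_5 + 13 a_3 = 0  ->  20 a_5 = -13 a_3 = -65/3  ->  a_5 = -13/12
Truncated series: y(x) = 2 - 2 x - 7 x^2 + (5/3) x^3 + (49/12) x^4 - (13/12) x^5 + O(x^6).

a_0 = 2; a_1 = -2; a_2 = -7; a_3 = 5/3; a_4 = 49/12; a_5 = -13/12


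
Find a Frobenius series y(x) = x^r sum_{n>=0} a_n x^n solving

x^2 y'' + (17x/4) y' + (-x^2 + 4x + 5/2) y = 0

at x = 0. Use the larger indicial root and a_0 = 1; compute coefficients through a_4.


Write in Frobenius form y'' + (p(x)/x) y' + (q(x)/x^2) y = 0:
  p(x) = 17/4,  q(x) = -x^2 + 4x + 5/2.
Indicial equation: r(r-1) + (17/4) r + (5/2) = 0 -> roots r_1 = -5/4, r_2 = -2.
Take r = r_1 = -5/4. Let y(x) = x^r sum_{n>=0} a_n x^n with a_0 = 1.
Substitute y = x^r sum a_n x^n and match x^{r+n}. The recurrence is
  D(n) a_n + 4 a_{n-1} - 1 a_{n-2} = 0,  where D(n) = (r+n)(r+n-1) + (17/4)(r+n) + (5/2).
  a_n = [-4 a_{n-1} + 1 a_{n-2}] / D(n).
Since the indicial polynomial factors as (r - r_1)(r - r_2), D(n) = (r_1 + n - r_1)(r_1 + n - r_2) = n(n + 3/4).
Evaluating step by step (a_0 = 1):
  n = 1: D(1) = 1(1 + 3/4) = 7/4; numerator = -4(1) = -4; a_1 = (-4)/(7/4) = -16/7
  n = 2: D(2) = 2(2 + 3/4) = 11/2; numerator = -4(-16/7) + 1(1) = 71/7; a_2 = (71/7)/(11/2) = 142/77
  n = 3: D(3) = 3(3 + 3/4) = 45/4; numerator = -4(142/77) + 1(-16/7) = -744/77; a_3 = (-744/77)/(45/4) = -992/1155
  n = 4: D(4) = 4(4 + 3/4) = 19; numerator = -4(-992/1155) + 1(142/77) = 6098/1155; a_4 = (6098/1155)/(19) = 6098/21945

r = -5/4; a_0 = 1; a_1 = -16/7; a_2 = 142/77; a_3 = -992/1155; a_4 = 6098/21945


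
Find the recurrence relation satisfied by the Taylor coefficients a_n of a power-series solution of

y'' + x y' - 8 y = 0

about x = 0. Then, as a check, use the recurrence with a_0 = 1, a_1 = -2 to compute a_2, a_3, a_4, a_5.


Substitute y = sum_n a_n x^n.
y''(x) has coefficient (n+2)(n+1) a_{n+2} at x^n;
x y'(x) has coefficient n a_n at x^n (shift);
-8 y(x) has coefficient -8 a_n at x^n.
Matching x^n: (n+2)(n+1) a_{n+2} + (n - 8) a_n = 0.
Thus a_{n+2} = (-n + 8) / ((n+1)(n+2)) * a_n.

Check with a_0 = 1, a_1 = -2 (apply the recurrence for n = 0, 1, 2, 3): a_0 = 1, a_1 = -2, a_2 = 4, a_3 = -7/3, a_4 = 2, a_5 = -7/12.

a_(n+2) = (-n + 8) / ((n+1)(n+2)) * a_n; check: a_0 = 1, a_1 = -2, a_2 = 4, a_3 = -7/3, a_4 = 2, a_5 = -7/12


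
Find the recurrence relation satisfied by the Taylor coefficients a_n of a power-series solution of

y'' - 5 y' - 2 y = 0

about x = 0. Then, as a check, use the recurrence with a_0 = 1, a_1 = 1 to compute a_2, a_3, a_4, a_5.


Substitute y = sum_n a_n x^n.
y''(x) has coefficient (n+2)(n+1) a_{n+2} at x^n;
-5 y'(x) has coefficient -5 (n+1) a_{n+1} at x^n;
-2 y(x) has coefficient -2 a_n at x^n.
Matching x^n: (n+2)(n+1) a_{n+2} - 5 (n+1) a_{n+1} - 2 a_n = 0.
Thus a_{n+2} = [5 (n+1) a_{n+1} + 2 a_n] / ((n+1)(n+2)).

Check with a_0 = 1, a_1 = 1 (apply the recurrence for n = 0, 1, 2, 3): a_0 = 1, a_1 = 1, a_2 = 7/2, a_3 = 37/6, a_4 = 199/24, a_5 = 1069/120.

a_(n+2) = [5 (n+1) a_(n+1) + 2 a_n] / ((n+1)(n+2)); check: a_0 = 1, a_1 = 1, a_2 = 7/2, a_3 = 37/6, a_4 = 199/24, a_5 = 1069/120


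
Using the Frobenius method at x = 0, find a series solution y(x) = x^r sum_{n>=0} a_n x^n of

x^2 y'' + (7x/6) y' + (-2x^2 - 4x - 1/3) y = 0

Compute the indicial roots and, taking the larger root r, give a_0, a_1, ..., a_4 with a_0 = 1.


Write in Frobenius form y'' + (p(x)/x) y' + (q(x)/x^2) y = 0:
  p(x) = 7/6,  q(x) = -2x^2 - 4x - 1/3.
Indicial equation: r(r-1) + (7/6) r + (-1/3) = 0 -> roots r_1 = 1/2, r_2 = -2/3.
Take r = r_1 = 1/2. Let y(x) = x^r sum_{n>=0} a_n x^n with a_0 = 1.
Substitute y = x^r sum a_n x^n and match x^{r+n}. The recurrence is
  D(n) a_n - 4 a_{n-1} - 2 a_{n-2} = 0,  where D(n) = (r+n)(r+n-1) + (7/6)(r+n) + (-1/3).
  a_n = [4 a_{n-1} + 2 a_{n-2}] / D(n).
Since the indicial polynomial factors as (r - r_1)(r - r_2), D(n) = (r_1 + n - r_1)(r_1 + n - r_2) = n(n + 7/6).
Evaluating step by step (a_0 = 1):
  n = 1: D(1) = 1(1 + 7/6) = 13/6; numerator = 4(1) = 4; a_1 = (4)/(13/6) = 24/13
  n = 2: D(2) = 2(2 + 7/6) = 19/3; numerator = 4(24/13) + 2(1) = 122/13; a_2 = (122/13)/(19/3) = 366/247
  n = 3: D(3) = 3(3 + 7/6) = 25/2; numerator = 4(366/247) + 2(24/13) = 2376/247; a_3 = (2376/247)/(25/2) = 4752/6175
  n = 4: D(4) = 4(4 + 7/6) = 62/3; numerator = 4(4752/6175) + 2(366/247) = 37308/6175; a_4 = (37308/6175)/(62/3) = 55962/191425

r = 1/2; a_0 = 1; a_1 = 24/13; a_2 = 366/247; a_3 = 4752/6175; a_4 = 55962/191425


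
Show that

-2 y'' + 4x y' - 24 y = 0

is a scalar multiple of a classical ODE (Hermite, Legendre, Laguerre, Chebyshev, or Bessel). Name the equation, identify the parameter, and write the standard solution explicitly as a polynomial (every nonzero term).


All three coefficients share the factor -2; dividing through by -2 gives  y'' - 2x y' + 12 y = 0.
This matches the Hermite equation y'' - 2x y' + 2n y = 0 with 2n = 12, so n = 6; the polynomial solution is H_6(x).
With y = sum_k a_k x^k, matching x^k gives (k+2)(k+1) a_{k+2} = 2(k - n) a_k = 2(k - 6) a_k. The right side vanishes at k = 6, so the series with the parity of 6 terminates at degree 6.
Standard normalization: leading coefficient of H_n is 2^n, so a_6 = 2^6 = 64. Work downward with a_k = (k+1)(k+2) a_{k+2} / (2(k - n)):
  a_4 = (5)(6)(64) / (2(4 - 6)) = 1920/(-4) = -480
  a_2 = (3)(4)(-480) / (2(2 - 6)) = -5760/(-8) = 720
  a_0 = (1)(2)(720) / (2(0 - 6)) = 1440/(-12) = -120
Hence H_6(x) = 64 x^6 - 480 x^4 + 720 x^2 - 120.

H_6(x); series = 64 x^6 - 480 x^4 + 720 x^2 - 120


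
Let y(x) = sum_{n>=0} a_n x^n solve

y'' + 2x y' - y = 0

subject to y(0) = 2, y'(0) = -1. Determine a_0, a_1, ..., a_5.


Ansatz: y(x) = sum_{n>=0} a_n x^n, so y'(x) = sum_{n>=1} n a_n x^(n-1) and y''(x) = sum_{n>=2} n(n-1) a_n x^(n-2).
Substitute into P(x) y'' + Q(x) y' + R(x) y = 0 with P(x) = 1, Q(x) = 2x, R(x) = -1, and match powers of x.
Initial conditions: a_0 = 2, a_1 = -1.
Setting the coefficient of each power of x to zero and solving order by order (substituting the coefficients already found):
  x^0: 2 a_2 - a_0 = 0  ->  2 a_2 = a_0 = 2  ->  a_2 = 1
  x^1: 6 a_3 + a_1 = 0  ->  6 a_3 = -a_1 = 1  ->  a_3 = 1/6
  x^2: 12 a_4 + 3 a_2 = 0  ->  12 a_4 = -3 a_2 = -3  ->  a_4 = -1/4
  x^3: 20 a_5 + 5 a_3 = 0  ->  20 a_5 = -5 a_3 = -5/6  ->  a_5 = -1/24
Truncated series: y(x) = 2 - x + x^2 + (1/6) x^3 - (1/4) x^4 - (1/24) x^5 + O(x^6).

a_0 = 2; a_1 = -1; a_2 = 1; a_3 = 1/6; a_4 = -1/4; a_5 = -1/24


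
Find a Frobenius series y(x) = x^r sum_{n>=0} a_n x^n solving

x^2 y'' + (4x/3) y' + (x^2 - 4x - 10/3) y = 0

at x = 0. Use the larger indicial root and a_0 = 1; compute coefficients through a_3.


Write in Frobenius form y'' + (p(x)/x) y' + (q(x)/x^2) y = 0:
  p(x) = 4/3,  q(x) = x^2 - 4x - 10/3.
Indicial equation: r(r-1) + (4/3) r + (-10/3) = 0 -> roots r_1 = 5/3, r_2 = -2.
Take r = r_1 = 5/3. Let y(x) = x^r sum_{n>=0} a_n x^n with a_0 = 1.
Substitute y = x^r sum a_n x^n and match x^{r+n}. The recurrence is
  D(n) a_n - 4 a_{n-1} + 1 a_{n-2} = 0,  where D(n) = (r+n)(r+n-1) + (4/3)(r+n) + (-10/3).
  a_n = [4 a_{n-1} - 1 a_{n-2}] / D(n).
Since the indicial polynomial factors as (r - r_1)(r - r_2), D(n) = (r_1 + n - r_1)(r_1 + n - r_2) = n(n + 11/3).
Evaluating step by step (a_0 = 1):
  n = 1: D(1) = 1(1 + 11/3) = 14/3; numerator = 4(1) = 4; a_1 = (4)/(14/3) = 6/7
  n = 2: D(2) = 2(2 + 11/3) = 34/3; numerator = 4(6/7) - 1(1) = 17/7; a_2 = (17/7)/(34/3) = 3/14
  n = 3: D(3) = 3(3 + 11/3) = 20; numerator = 4(3/14) - 1(6/7) = 0; a_3 = (0)/(20) = 0

r = 5/3; a_0 = 1; a_1 = 6/7; a_2 = 3/14; a_3 = 0


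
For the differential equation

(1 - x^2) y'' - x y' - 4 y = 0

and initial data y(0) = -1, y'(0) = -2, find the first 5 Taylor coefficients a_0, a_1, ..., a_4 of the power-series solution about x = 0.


Ansatz: y(x) = sum_{n>=0} a_n x^n, so y'(x) = sum_{n>=1} n a_n x^(n-1) and y''(x) = sum_{n>=2} n(n-1) a_n x^(n-2).
Substitute into P(x) y'' + Q(x) y' + R(x) y = 0 with P(x) = 1 - x^2, Q(x) = -x, R(x) = -4, and match powers of x.
Initial conditions: a_0 = -1, a_1 = -2.
Setting the coefficient of each power of x to zero and solving order by order (substituting the coefficients already found):
  x^0: 2 a_2 - 4 a_0 = 0  ->  2 a_2 = 4 a_0 = -4  ->  a_2 = -2
  x^1: 6 a_3 - 5 a_1 = 0  ->  6 a_3 = 5 a_1 = -10  ->  a_3 = -5/3
  x^2: 12 a_4 - 8 a_2 = 0  ->  12 a_4 = 8 a_2 = -16  ->  a_4 = -4/3
Truncated series: y(x) = -1 - 2 x - 2 x^2 - (5/3) x^3 - (4/3) x^4 + O(x^5).

a_0 = -1; a_1 = -2; a_2 = -2; a_3 = -5/3; a_4 = -4/3


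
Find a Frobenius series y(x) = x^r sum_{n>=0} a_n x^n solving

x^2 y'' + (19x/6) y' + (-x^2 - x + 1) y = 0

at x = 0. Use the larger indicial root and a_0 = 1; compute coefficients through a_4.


Write in Frobenius form y'' + (p(x)/x) y' + (q(x)/x^2) y = 0:
  p(x) = 19/6,  q(x) = -x^2 - x + 1.
Indicial equation: r(r-1) + (19/6) r + (1) = 0 -> roots r_1 = -2/3, r_2 = -3/2.
Take r = r_1 = -2/3. Let y(x) = x^r sum_{n>=0} a_n x^n with a_0 = 1.
Substitute y = x^r sum a_n x^n and match x^{r+n}. The recurrence is
  D(n) a_n - 1 a_{n-1} - 1 a_{n-2} = 0,  where D(n) = (r+n)(r+n-1) + (19/6)(r+n) + (1).
  a_n = [1 a_{n-1} + 1 a_{n-2}] / D(n).
Since the indicial polynomial factors as (r - r_1)(r - r_2), D(n) = (r_1 + n - r_1)(r_1 + n - r_2) = n(n + 5/6).
Evaluating step by step (a_0 = 1):
  n = 1: D(1) = 1(1 + 5/6) = 11/6; numerator = 1(1) = 1; a_1 = (1)/(11/6) = 6/11
  n = 2: D(2) = 2(2 + 5/6) = 17/3; numerator = 1(6/11) + 1(1) = 17/11; a_2 = (17/11)/(17/3) = 3/11
  n = 3: D(3) = 3(3 + 5/6) = 23/2; numerator = 1(3/11) + 1(6/11) = 9/11; a_3 = (9/11)/(23/2) = 18/253
  n = 4: D(4) = 4(4 + 5/6) = 58/3; numerator = 1(18/253) + 1(3/11) = 87/253; a_4 = (87/253)/(58/3) = 9/506

r = -2/3; a_0 = 1; a_1 = 6/11; a_2 = 3/11; a_3 = 18/253; a_4 = 9/506


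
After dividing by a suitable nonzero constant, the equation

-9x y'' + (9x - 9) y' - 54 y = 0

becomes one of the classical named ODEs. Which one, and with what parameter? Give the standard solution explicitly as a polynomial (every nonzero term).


All three coefficients share the factor -9; dividing through by -9 gives  x y'' + (1 - x) y' + 6 y = 0.
This matches the Laguerre equation x y'' + (1 - x) y' + n y = 0 with n = 6; the polynomial solution is L_6(x).
With y = sum_k a_k x^k, matching x^k gives (k+1)k a_{k+1} + (k+1) a_{k+1} - k a_k + n a_k = 0, i.e. (k+1)^2 a_{k+1} = (k - n) a_k = (k - 6) a_k. The right side vanishes at k = 6, so the series terminates at degree 6.
Standard normalization L_n(0) = 1 gives a_0 = 1. Work upward with a_{k+1} = (k - 6) a_k / (k+1)^2:
  a_1 = (0 - 6)(1) / 1^2 = -6/1 = -6
  a_2 = (1 - 6)(-6) / 2^2 = 30/4 = 15/2
  a_3 = (2 - 6)(15/2) / 3^2 = -30/9 = -10/3
  a_4 = (3 - 6)(-10/3) / 4^2 = 10/16 = 5/8
  a_5 = (4 - 6)(5/8) / 5^2 = (-5/4)/25 = -1/20
  a_6 = (5 - 6)(-1/20) / 6^2 = (1/20)/36 = 1/720
Hence L_6(x) = x^6/720 - x^5/20 + 5 x^4/8 - 10 x^3/3 + 15 x^2/2 - 6 x + 1.

L_6(x); series = x^6/720 - x^5/20 + 5 x^4/8 - 10 x^3/3 + 15 x^2/2 - 6 x + 1


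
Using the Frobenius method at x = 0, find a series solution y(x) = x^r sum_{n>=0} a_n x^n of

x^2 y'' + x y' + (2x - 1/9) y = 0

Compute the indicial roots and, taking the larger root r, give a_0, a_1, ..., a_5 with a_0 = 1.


Write in Frobenius form y'' + (p(x)/x) y' + (q(x)/x^2) y = 0:
  p(x) = 1,  q(x) = 2x - 1/9.
Indicial equation: r(r-1) + (1) r + (-1/9) = 0 -> roots r_1 = 1/3, r_2 = -1/3.
Take r = r_1 = 1/3. Let y(x) = x^r sum_{n>=0} a_n x^n with a_0 = 1.
Substitute y = x^r sum a_n x^n and match x^{r+n}. The recurrence is
  D(n) a_n + 2 a_{n-1} = 0,  where D(n) = (r+n)(r+n-1) + (1)(r+n) + (-1/9).
  a_n = -2 / D(n) * a_{n-1}.
Since the indicial polynomial factors as (r - r_1)(r - r_2), D(n) = (r_1 + n - r_1)(r_1 + n - r_2) = n(n + 2/3).
Evaluating step by step (a_0 = 1):
  n = 1: D(1) = 1(1 + 2/3) = 5/3; numerator = -2(1) = -2; a_1 = (-2)/(5/3) = -6/5
  n = 2: D(2) = 2(2 + 2/3) = 16/3; numerator = -2(-6/5) = 12/5; a_2 = (12/5)/(16/3) = 9/20
  n = 3: D(3) = 3(3 + 2/3) = 11; numerator = -2(9/20) = -9/10; a_3 = (-9/10)/(11) = -9/110
  n = 4: D(4) = 4(4 + 2/3) = 56/3; numerator = -2(-9/110) = 9/55; a_4 = (9/55)/(56/3) = 27/3080
  n = 5: D(5) = 5(5 + 2/3) = 85/3; numerator = -2(27/3080) = -27/1540; a_5 = (-27/1540)/(85/3) = -81/130900

r = 1/3; a_0 = 1; a_1 = -6/5; a_2 = 9/20; a_3 = -9/110; a_4 = 27/3080; a_5 = -81/130900


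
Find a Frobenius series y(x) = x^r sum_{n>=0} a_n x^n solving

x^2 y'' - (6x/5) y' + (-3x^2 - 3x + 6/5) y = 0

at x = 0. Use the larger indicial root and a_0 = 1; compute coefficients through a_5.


Write in Frobenius form y'' + (p(x)/x) y' + (q(x)/x^2) y = 0:
  p(x) = -6/5,  q(x) = -3x^2 - 3x + 6/5.
Indicial equation: r(r-1) + (-6/5) r + (6/5) = 0 -> roots r_1 = 6/5, r_2 = 1.
Take r = r_1 = 6/5. Let y(x) = x^r sum_{n>=0} a_n x^n with a_0 = 1.
Substitute y = x^r sum a_n x^n and match x^{r+n}. The recurrence is
  D(n) a_n - 3 a_{n-1} - 3 a_{n-2} = 0,  where D(n) = (r+n)(r+n-1) + (-6/5)(r+n) + (6/5).
  a_n = [3 a_{n-1} + 3 a_{n-2}] / D(n).
Since the indicial polynomial factors as (r - r_1)(r - r_2), D(n) = (r_1 + n - r_1)(r_1 + n - r_2) = n(n + 1/5).
Evaluating step by step (a_0 = 1):
  n = 1: D(1) = 1(1 + 1/5) = 6/5; numerator = 3(1) = 3; a_1 = (3)/(6/5) = 5/2
  n = 2: D(2) = 2(2 + 1/5) = 22/5; numerator = 3(5/2) + 3(1) = 21/2; a_2 = (21/2)/(22/5) = 105/44
  n = 3: D(3) = 3(3 + 1/5) = 48/5; numerator = 3(105/44) + 3(5/2) = 645/44; a_3 = (645/44)/(48/5) = 1075/704
  n = 4: D(4) = 4(4 + 1/5) = 84/5; numerator = 3(1075/704) + 3(105/44) = 8265/704; a_4 = (8265/704)/(84/5) = 13775/19712
  n = 5: D(5) = 5(5 + 1/5) = 26; numerator = 3(13775/19712) + 3(1075/704) = 131625/19712; a_5 = (131625/19712)/(26) = 10125/39424

r = 6/5; a_0 = 1; a_1 = 5/2; a_2 = 105/44; a_3 = 1075/704; a_4 = 13775/19712; a_5 = 10125/39424


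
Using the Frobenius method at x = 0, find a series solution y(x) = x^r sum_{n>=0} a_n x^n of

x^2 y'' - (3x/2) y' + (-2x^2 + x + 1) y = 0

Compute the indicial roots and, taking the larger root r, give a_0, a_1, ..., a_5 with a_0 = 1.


Write in Frobenius form y'' + (p(x)/x) y' + (q(x)/x^2) y = 0:
  p(x) = -3/2,  q(x) = -2x^2 + x + 1.
Indicial equation: r(r-1) + (-3/2) r + (1) = 0 -> roots r_1 = 2, r_2 = 1/2.
Take r = r_1 = 2. Let y(x) = x^r sum_{n>=0} a_n x^n with a_0 = 1.
Substitute y = x^r sum a_n x^n and match x^{r+n}. The recurrence is
  D(n) a_n + 1 a_{n-1} - 2 a_{n-2} = 0,  where D(n) = (r+n)(r+n-1) + (-3/2)(r+n) + (1).
  a_n = [-1 a_{n-1} + 2 a_{n-2}] / D(n).
Since the indicial polynomial factors as (r - r_1)(r - r_2), D(n) = (r_1 + n - r_1)(r_1 + n - r_2) = n(n + 3/2).
Evaluating step by step (a_0 = 1):
  n = 1: D(1) = 1(1 + 3/2) = 5/2; numerator = -1(1) = -1; a_1 = (-1)/(5/2) = -2/5
  n = 2: D(2) = 2(2 + 3/2) = 7; numerator = -1(-2/5) + 2(1) = 12/5; a_2 = (12/5)/(7) = 12/35
  n = 3: D(3) = 3(3 + 3/2) = 27/2; numerator = -1(12/35) + 2(-2/5) = -8/7; a_3 = (-8/7)/(27/2) = -16/189
  n = 4: D(4) = 4(4 + 3/2) = 22; numerator = -1(-16/189) + 2(12/35) = 104/135; a_4 = (104/135)/(22) = 52/1485
  n = 5: D(5) = 5(5 + 3/2) = 65/2; numerator = -1(52/1485) + 2(-16/189) = -236/1155; a_5 = (-236/1155)/(65/2) = -472/75075

r = 2; a_0 = 1; a_1 = -2/5; a_2 = 12/35; a_3 = -16/189; a_4 = 52/1485; a_5 = -472/75075


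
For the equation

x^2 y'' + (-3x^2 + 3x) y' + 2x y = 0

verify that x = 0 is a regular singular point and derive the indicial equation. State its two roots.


Divide by x^2 to reach normal form y'' + P_1(x) y' + P_2(x) y = 0 with P_1(x) = -3 + 3/x and P_2(x) = 2/x.
x = 0 is a singular point because the y'-coefficient -3 + 3/x has a pole at x = 0 and the y-coefficient 2/x has a pole at x = 0.
It is a regular singular point because x P_1(x) = p(x) = 3 - 3x and x^2 P_2(x) = q(x) = 2x are polynomials, hence analytic at x = 0.
p(0) = 3,  q(0) = 0.
Indicial equation: r(r-1) + p(0) r + q(0) = 0, i.e. r^2 + (p(0) - 1) r + q(0) = 0, i.e. r^2 + 2 r = 0.
Discriminant: (2)^2 - 4(0) = 4, so r = (-2 ± 2)/2.
Solving: r_1 = 0, r_2 = -2.

indicial: r^2 + 2 r = 0; roots r_1 = 0, r_2 = -2


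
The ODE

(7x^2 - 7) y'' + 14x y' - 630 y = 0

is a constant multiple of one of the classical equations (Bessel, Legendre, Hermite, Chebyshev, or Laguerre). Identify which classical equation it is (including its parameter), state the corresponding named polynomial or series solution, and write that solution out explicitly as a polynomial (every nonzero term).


All three coefficients share the factor -7; dividing through by -7 gives  (1 - x^2) y'' - 2x y' + 90 y = 0.
This matches the Legendre equation (1 - x^2) y'' - 2x y' + n(n+1) y = 0 (note the -2x y' term) with n(n+1) = 90, so n = 9; the polynomial solution is P_9(x).
With y = sum_k a_k x^k, matching x^k gives (k+2)(k+1) a_{k+2} = [k(k+1) - n(n+1)] a_k = (k - 9)(k + 10) a_k. The right side vanishes at k = 9, so the series with the parity of 9 terminates at degree 9.
Standard normalization (P_n(1) = 1): leading coefficient (2n)!/(2^n (n!)^2) = 6402373705728000/(512*131681894400) = 12155/128, so a_9 = 12155/128. Work downward with a_k = (k+1)(k+2) a_{k+2} / ((k - 9)(k + 10)):
  a_7 = (8)(9)(12155/128) / ((7 - 9)(7 + 10)) = (109395/16)/(-34) = -6435/32
  a_5 = (6)(7)(-6435/32) / ((5 - 9)(5 + 10)) = (-135135/16)/(-60) = 9009/64
  a_3 = (4)(5)(9009/64) / ((3 - 9)(3 + 10)) = (45045/16)/(-78) = -1155/32
  a_1 = (2)(3)(-1155/32) / ((1 - 9)(1 + 10)) = (-3465/16)/(-88) = 315/128
Hence P_9(x) = 12155 x^9/128 - 6435 x^7/32 + 9009 x^5/64 - 1155 x^3/32 + 315 x/128.

P_9(x); series = 12155 x^9/128 - 6435 x^7/32 + 9009 x^5/64 - 1155 x^3/32 + 315 x/128


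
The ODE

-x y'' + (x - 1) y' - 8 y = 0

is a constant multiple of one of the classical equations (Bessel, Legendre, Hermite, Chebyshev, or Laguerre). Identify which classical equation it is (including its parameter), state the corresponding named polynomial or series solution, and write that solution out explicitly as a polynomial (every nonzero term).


All three coefficients share the factor -1; dividing through by -1 gives  x y'' + (1 - x) y' + 8 y = 0.
This matches the Laguerre equation x y'' + (1 - x) y' + n y = 0 with n = 8; the polynomial solution is L_8(x).
With y = sum_k a_k x^k, matching x^k gives (k+1)k a_{k+1} + (k+1) a_{k+1} - k a_k + n a_k = 0, i.e. (k+1)^2 a_{k+1} = (k - n) a_k = (k - 8) a_k. The right side vanishes at k = 8, so the series terminates at degree 8.
Standard normalization L_n(0) = 1 gives a_0 = 1. Work upward with a_{k+1} = (k - 8) a_k / (k+1)^2:
  a_1 = (0 - 8)(1) / 1^2 = -8/1 = -8
  a_2 = (1 - 8)(-8) / 2^2 = 56/4 = 14
  a_3 = (2 - 8)(14) / 3^2 = -84/9 = -28/3
  a_4 = (3 - 8)(-28/3) / 4^2 = (140/3)/16 = 35/12
  a_5 = (4 - 8)(35/12) / 5^2 = (-35/3)/25 = -7/15
  a_6 = (5 - 8)(-7/15) / 6^2 = (7/5)/36 = 7/180
  a_7 = (6 - 8)(7/180) / 7^2 = (-7/90)/49 = -1/630
  a_8 = (7 - 8)(-1/630) / 8^2 = (1/630)/64 = 1/40320
Hence L_8(x) = x^8/40320 - x^7/630 + 7 x^6/180 - 7 x^5/15 + 35 x^4/12 - 28 x^3/3 + 14 x^2 - 8 x + 1.

L_8(x); series = x^8/40320 - x^7/630 + 7 x^6/180 - 7 x^5/15 + 35 x^4/12 - 28 x^3/3 + 14 x^2 - 8 x + 1


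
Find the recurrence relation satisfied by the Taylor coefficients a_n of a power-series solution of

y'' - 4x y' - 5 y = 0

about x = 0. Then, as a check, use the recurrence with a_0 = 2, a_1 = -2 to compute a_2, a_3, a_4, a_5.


Substitute y = sum_n a_n x^n.
y''(x) has coefficient (n+2)(n+1) a_{n+2} at x^n;
-4 x y'(x) has coefficient -4 n a_n at x^n (shift);
-5 y(x) has coefficient -5 a_n at x^n.
Matching x^n: (n+2)(n+1) a_{n+2} + (-4n - 5) a_n = 0.
Thus a_{n+2} = (4n + 5) / ((n+1)(n+2)) * a_n.

Check with a_0 = 2, a_1 = -2 (apply the recurrence for n = 0, 1, 2, 3): a_0 = 2, a_1 = -2, a_2 = 5, a_3 = -3, a_4 = 65/12, a_5 = -51/20.

a_(n+2) = (4n + 5) / ((n+1)(n+2)) * a_n; check: a_0 = 2, a_1 = -2, a_2 = 5, a_3 = -3, a_4 = 65/12, a_5 = -51/20


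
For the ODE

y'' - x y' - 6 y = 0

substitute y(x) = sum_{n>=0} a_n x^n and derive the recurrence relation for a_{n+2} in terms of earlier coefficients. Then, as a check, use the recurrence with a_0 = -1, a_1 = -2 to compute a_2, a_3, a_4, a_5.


Substitute y = sum_n a_n x^n.
y''(x) has coefficient (n+2)(n+1) a_{n+2} at x^n;
-x y'(x) has coefficient -n a_n at x^n (shift);
-6 y(x) has coefficient -6 a_n at x^n.
Matching x^n: (n+2)(n+1) a_{n+2} + (-n - 6) a_n = 0.
Thus a_{n+2} = (n + 6) / ((n+1)(n+2)) * a_n.

Check with a_0 = -1, a_1 = -2 (apply the recurrence for n = 0, 1, 2, 3): a_0 = -1, a_1 = -2, a_2 = -3, a_3 = -7/3, a_4 = -2, a_5 = -21/20.

a_(n+2) = (n + 6) / ((n+1)(n+2)) * a_n; check: a_0 = -1, a_1 = -2, a_2 = -3, a_3 = -7/3, a_4 = -2, a_5 = -21/20


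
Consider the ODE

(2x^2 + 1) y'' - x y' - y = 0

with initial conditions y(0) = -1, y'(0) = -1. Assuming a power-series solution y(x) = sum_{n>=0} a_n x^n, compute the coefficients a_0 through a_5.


Ansatz: y(x) = sum_{n>=0} a_n x^n, so y'(x) = sum_{n>=1} n a_n x^(n-1) and y''(x) = sum_{n>=2} n(n-1) a_n x^(n-2).
Substitute into P(x) y'' + Q(x) y' + R(x) y = 0 with P(x) = 2x^2 + 1, Q(x) = -x, R(x) = -1, and match powers of x.
Initial conditions: a_0 = -1, a_1 = -1.
Setting the coefficient of each power of x to zero and solving order by order (substituting the coefficients already found):
  x^0: 2 a_2 - a_0 = 0  ->  2 a_2 = a_0 = -1  ->  a_2 = -1/2
  x^1: 6 a_3 - 2 a_1 = 0  ->  6 a_3 = 2 a_1 = -2  ->  a_3 = -1/3
  x^2: 12 a_4 + a_2 = 0  ->  12 a_4 = -a_2 = 1/2  ->  a_4 = 1/24
  x^3: 20 a_5 + 8 a_3 = 0  ->  20 a_5 = -8 a_3 = 8/3  ->  a_5 = 2/15
Truncated series: y(x) = -1 - x - (1/2) x^2 - (1/3) x^3 + (1/24) x^4 + (2/15) x^5 + O(x^6).

a_0 = -1; a_1 = -1; a_2 = -1/2; a_3 = -1/3; a_4 = 1/24; a_5 = 2/15


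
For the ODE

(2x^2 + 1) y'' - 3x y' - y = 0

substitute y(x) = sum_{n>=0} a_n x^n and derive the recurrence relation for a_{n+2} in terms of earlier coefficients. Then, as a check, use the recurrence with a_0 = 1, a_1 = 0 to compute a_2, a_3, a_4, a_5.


Substitute y = sum_n a_n x^n.
(1 + 2 x^2) y'' contributes (n+2)(n+1) a_{n+2} + 2 n(n-1) a_n at x^n.
-3 x y'(x) contributes -3 n a_n at x^n.
-y(x) contributes -1 a_n at x^n.
Matching x^n: (n+2)(n+1) a_{n+2} + (2 n(n-1) - 3 n - 1) a_n = 0.
Thus a_{n+2} = (-2 n(n-1) + 3 n + 1) / ((n+1)(n+2)) * a_n.

Check with a_0 = 1, a_1 = 0 (apply the recurrence for n = 0, 1, 2, 3): a_0 = 1, a_1 = 0, a_2 = 1/2, a_3 = 0, a_4 = 1/8, a_5 = 0.

a_(n+2) = (-2 n(n-1) + 3 n + 1) / ((n+1)(n+2)) * a_n; check: a_0 = 1, a_1 = 0, a_2 = 1/2, a_3 = 0, a_4 = 1/8, a_5 = 0


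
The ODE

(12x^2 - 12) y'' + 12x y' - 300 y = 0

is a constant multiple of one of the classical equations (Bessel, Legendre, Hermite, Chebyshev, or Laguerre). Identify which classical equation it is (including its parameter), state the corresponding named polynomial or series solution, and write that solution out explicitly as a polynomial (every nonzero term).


All three coefficients share the factor -12; dividing through by -12 gives  (1 - x^2) y'' - x y' + 25 y = 0.
This matches the Chebyshev equation (1 - x^2) y'' - x y' + n^2 y = 0 (note the -x y' term, not -2x y') with n^2 = 25, so n = 5; the polynomial solution is T_5(x).
With y = sum_k a_k x^k, matching x^k gives (k+2)(k+1) a_{k+2} = (k^2 - n^2) a_k = (k - 5)(k + 5) a_k. The right side vanishes at k = 5, so the series with the parity of 5 terminates at degree 5.
Standard normalization: leading coefficient of T_n is 2^(n-1), so a_5 = 2^4 = 16. Work downward with a_k = (k+1)(k+2) a_{k+2} / ((k - 5)(k + 5)):
  a_3 = (4)(5)(16) / ((3 - 5)(3 + 5)) = 320/(-16) = -20
  a_1 = (2)(3)(-20) / ((1 - 5)(1 + 5)) = -120/(-24) = 5
Hence T_5(x) = 16 x^5 - 20 x^3 + 5 x.

T_5(x); series = 16 x^5 - 20 x^3 + 5 x


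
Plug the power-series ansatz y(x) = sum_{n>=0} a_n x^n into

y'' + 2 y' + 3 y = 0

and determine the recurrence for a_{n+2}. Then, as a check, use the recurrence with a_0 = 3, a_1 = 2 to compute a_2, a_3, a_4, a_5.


Substitute y = sum_n a_n x^n.
y''(x) has coefficient (n+2)(n+1) a_{n+2} at x^n;
2 y'(x) has coefficient 2 (n+1) a_{n+1} at x^n;
3 y(x) has coefficient 3 a_n at x^n.
Matching x^n: (n+2)(n+1) a_{n+2} + 2 (n+1) a_{n+1} + 3 a_n = 0.
Thus a_{n+2} = [-2 (n+1) a_{n+1} - 3 a_n] / ((n+1)(n+2)).

Check with a_0 = 3, a_1 = 2 (apply the recurrence for n = 0, 1, 2, 3): a_0 = 3, a_1 = 2, a_2 = -13/2, a_3 = 10/3, a_4 = -1/24, a_5 = -29/60.

a_(n+2) = [-2 (n+1) a_(n+1) - 3 a_n] / ((n+1)(n+2)); check: a_0 = 3, a_1 = 2, a_2 = -13/2, a_3 = 10/3, a_4 = -1/24, a_5 = -29/60


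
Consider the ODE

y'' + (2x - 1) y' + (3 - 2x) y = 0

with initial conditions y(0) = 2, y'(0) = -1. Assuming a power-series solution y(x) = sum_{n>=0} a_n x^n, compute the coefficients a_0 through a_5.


Ansatz: y(x) = sum_{n>=0} a_n x^n, so y'(x) = sum_{n>=1} n a_n x^(n-1) and y''(x) = sum_{n>=2} n(n-1) a_n x^(n-2).
Substitute into P(x) y'' + Q(x) y' + R(x) y = 0 with P(x) = 1, Q(x) = 2x - 1, R(x) = 3 - 2x, and match powers of x.
Initial conditions: a_0 = 2, a_1 = -1.
Setting the coefficient of each power of x to zero and solving order by order (substituting the coefficients already found):
  x^0: 2 a_2 - a_1 + 3 a_0 = 0  ->  2 a_2 = a_1 - 3 a_0 = -7  ->  a_2 = -7/2
  x^1: 6 a_3 - 2 a_2 + 5 a_1 - 2 a_0 = 0  ->  6 a_3 = 2 a_2 - 5 a_1 + 2 a_0 = 2  ->  a_3 = 1/3
  x^2: 12 a_4 - 3 a_3 + 7 a_2 - 2 a_1 = 0  ->  12 a_4 = 3 a_3 - 7 a_2 + 2 a_1 = 47/2  ->  a_4 = 47/24
  x^3: 20 a_5 - 4 a_4 + 9 a_3 - 2 a_2 = 0  ->  20 a_5 = 4 a_4 - 9 a_3 + 2 a_2 = -13/6  ->  a_5 = -13/120
Truncated series: y(x) = 2 - x - (7/2) x^2 + (1/3) x^3 + (47/24) x^4 - (13/120) x^5 + O(x^6).

a_0 = 2; a_1 = -1; a_2 = -7/2; a_3 = 1/3; a_4 = 47/24; a_5 = -13/120


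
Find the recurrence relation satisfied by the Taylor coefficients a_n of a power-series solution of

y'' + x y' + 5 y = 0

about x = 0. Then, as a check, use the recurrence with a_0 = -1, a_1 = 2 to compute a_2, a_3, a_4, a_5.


Substitute y = sum_n a_n x^n.
y''(x) has coefficient (n+2)(n+1) a_{n+2} at x^n;
x y'(x) has coefficient n a_n at x^n (shift);
5 y(x) has coefficient 5 a_n at x^n.
Matching x^n: (n+2)(n+1) a_{n+2} + (n + 5) a_n = 0.
Thus a_{n+2} = (-n - 5) / ((n+1)(n+2)) * a_n.

Check with a_0 = -1, a_1 = 2 (apply the recurrence for n = 0, 1, 2, 3): a_0 = -1, a_1 = 2, a_2 = 5/2, a_3 = -2, a_4 = -35/24, a_5 = 4/5.

a_(n+2) = (-n - 5) / ((n+1)(n+2)) * a_n; check: a_0 = -1, a_1 = 2, a_2 = 5/2, a_3 = -2, a_4 = -35/24, a_5 = 4/5


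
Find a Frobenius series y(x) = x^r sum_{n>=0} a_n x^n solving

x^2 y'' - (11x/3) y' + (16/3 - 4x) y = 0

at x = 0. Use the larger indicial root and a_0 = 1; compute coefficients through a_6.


Write in Frobenius form y'' + (p(x)/x) y' + (q(x)/x^2) y = 0:
  p(x) = -11/3,  q(x) = 16/3 - 4x.
Indicial equation: r(r-1) + (-11/3) r + (16/3) = 0 -> roots r_1 = 8/3, r_2 = 2.
Take r = r_1 = 8/3. Let y(x) = x^r sum_{n>=0} a_n x^n with a_0 = 1.
Substitute y = x^r sum a_n x^n and match x^{r+n}. The recurrence is
  D(n) a_n - 4 a_{n-1} = 0,  where D(n) = (r+n)(r+n-1) + (-11/3)(r+n) + (16/3).
  a_n = 4 / D(n) * a_{n-1}.
Since the indicial polynomial factors as (r - r_1)(r - r_2), D(n) = (r_1 + n - r_1)(r_1 + n - r_2) = n(n + 2/3).
Evaluating step by step (a_0 = 1):
  n = 1: D(1) = 1(1 + 2/3) = 5/3; numerator = 4(1) = 4; a_1 = (4)/(5/3) = 12/5
  n = 2: D(2) = 2(2 + 2/3) = 16/3; numerator = 4(12/5) = 48/5; a_2 = (48/5)/(16/3) = 9/5
  n = 3: D(3) = 3(3 + 2/3) = 11; numerator = 4(9/5) = 36/5; a_3 = (36/5)/(11) = 36/55
  n = 4: D(4) = 4(4 + 2/3) = 56/3; numerator = 4(36/55) = 144/55; a_4 = (144/55)/(56/3) = 54/385
  n = 5: D(5) = 5(5 + 2/3) = 85/3; numerator = 4(54/385) = 216/385; a_5 = (216/385)/(85/3) = 648/32725
  n = 6: D(6) = 6(6 + 2/3) = 40; numerator = 4(648/32725) = 2592/32725; a_6 = (2592/32725)/(40) = 324/163625

r = 8/3; a_0 = 1; a_1 = 12/5; a_2 = 9/5; a_3 = 36/55; a_4 = 54/385; a_5 = 648/32725; a_6 = 324/163625


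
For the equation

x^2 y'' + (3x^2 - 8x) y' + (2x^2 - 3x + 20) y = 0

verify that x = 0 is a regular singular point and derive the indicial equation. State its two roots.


Divide by x^2 to reach normal form y'' + P_1(x) y' + P_2(x) y = 0 with P_1(x) = 3 - 8/x and P_2(x) = 2 - 3/x + 20/x^2.
x = 0 is a singular point because the y'-coefficient 3 - 8/x has a pole at x = 0 and the y-coefficient 2 - 3/x + 20/x^2 has a pole at x = 0.
It is a regular singular point because x P_1(x) = p(x) = 3x - 8 and x^2 P_2(x) = q(x) = 2x^2 - 3x + 20 are polynomials, hence analytic at x = 0.
p(0) = -8,  q(0) = 20.
Indicial equation: r(r-1) + p(0) r + q(0) = 0, i.e. r^2 + (p(0) - 1) r + q(0) = 0, i.e. r^2 - 9 r + 20 = 0.
Discriminant: (-9)^2 - 4(20) = 1, so r = (9 ± 1)/2.
Solving: r_1 = 5, r_2 = 4.

indicial: r^2 - 9 r + 20 = 0; roots r_1 = 5, r_2 = 4


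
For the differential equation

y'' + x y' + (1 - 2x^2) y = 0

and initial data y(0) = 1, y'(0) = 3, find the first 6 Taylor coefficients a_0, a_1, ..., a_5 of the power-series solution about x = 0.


Ansatz: y(x) = sum_{n>=0} a_n x^n, so y'(x) = sum_{n>=1} n a_n x^(n-1) and y''(x) = sum_{n>=2} n(n-1) a_n x^(n-2).
Substitute into P(x) y'' + Q(x) y' + R(x) y = 0 with P(x) = 1, Q(x) = x, R(x) = 1 - 2x^2, and match powers of x.
Initial conditions: a_0 = 1, a_1 = 3.
Setting the coefficient of each power of x to zero and solving order by order (substituting the coefficients already found):
  x^0: 2 a_2 + a_0 = 0  ->  2 a_2 = -a_0 = -1  ->  a_2 = -1/2
  x^1: 6 a_3 + 2 a_1 = 0  ->  6 a_3 = -2 a_1 = -6  ->  a_3 = -1
  x^2: 12 a_4 + 3 a_2 - 2 a_0 = 0  ->  12 a_4 = -3 a_2 + 2 a_0 = 7/2  ->  a_4 = 7/24
  x^3: 20 a_5 + 4 a_3 - 2 a_1 = 0  ->  20 a_5 = -4 a_3 + 2 a_1 = 10  ->  a_5 = 1/2
Truncated series: y(x) = 1 + 3 x - (1/2) x^2 - x^3 + (7/24) x^4 + (1/2) x^5 + O(x^6).

a_0 = 1; a_1 = 3; a_2 = -1/2; a_3 = -1; a_4 = 7/24; a_5 = 1/2


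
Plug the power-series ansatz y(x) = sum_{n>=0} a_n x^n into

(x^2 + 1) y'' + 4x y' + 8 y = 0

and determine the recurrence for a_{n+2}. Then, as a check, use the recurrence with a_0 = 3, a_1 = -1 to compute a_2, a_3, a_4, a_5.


Substitute y = sum_n a_n x^n.
(1 + 1 x^2) y'' contributes (n+2)(n+1) a_{n+2} + n(n-1) a_n at x^n.
4 x y'(x) contributes 4 n a_n at x^n.
8 y(x) contributes 8 a_n at x^n.
Matching x^n: (n+2)(n+1) a_{n+2} + (n(n-1) + 4 n + 8) a_n = 0.
Thus a_{n+2} = (-n(n-1) - 4 n - 8) / ((n+1)(n+2)) * a_n.

Check with a_0 = 3, a_1 = -1 (apply the recurrence for n = 0, 1, 2, 3): a_0 = 3, a_1 = -1, a_2 = -12, a_3 = 2, a_4 = 18, a_5 = -13/5.

a_(n+2) = (-n(n-1) - 4 n - 8) / ((n+1)(n+2)) * a_n; check: a_0 = 3, a_1 = -1, a_2 = -12, a_3 = 2, a_4 = 18, a_5 = -13/5


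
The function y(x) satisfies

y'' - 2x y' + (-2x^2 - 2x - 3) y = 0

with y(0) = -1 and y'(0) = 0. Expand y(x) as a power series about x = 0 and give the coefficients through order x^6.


Ansatz: y(x) = sum_{n>=0} a_n x^n, so y'(x) = sum_{n>=1} n a_n x^(n-1) and y''(x) = sum_{n>=2} n(n-1) a_n x^(n-2).
Substitute into P(x) y'' + Q(x) y' + R(x) y = 0 with P(x) = 1, Q(x) = -2x, R(x) = -2x^2 - 2x - 3, and match powers of x.
Initial conditions: a_0 = -1, a_1 = 0.
Setting the coefficient of each power of x to zero and solving order by order (substituting the coefficients already found):
  x^0: 2 a_2 - 3 a_0 = 0  ->  2 a_2 = 3 a_0 = -3  ->  a_2 = -3/2
  x^1: 6 a_3 - 5 a_1 - 2 a_0 = 0  ->  6 a_3 = 5 a_1 + 2 a_0 = -2  ->  a_3 = -1/3
  x^2: 12 a_4 - 7 a_2 - 2 a_1 - 2 a_0 = 0  ->  12 a_4 = 7 a_2 + 2 a_1 + 2 a_0 = -25/2  ->  a_4 = -25/24
  x^3: 20 a_5 - 9 a_3 - 2 a_2 - 2 a_1 = 0  ->  20 a_5 = 9 a_3 + 2 a_2 + 2 a_1 = -6  ->  a_5 = -3/10
  x^4: 30 a_6 - 11 a_4 - 2 a_3 - 2 a_2 = 0  ->  30 a_6 = 11 a_4 + 2 a_3 + 2 a_2 = -121/8  ->  a_6 = -121/240
Truncated series: y(x) = -1 - (3/2) x^2 - (1/3) x^3 - (25/24) x^4 - (3/10) x^5 - (121/240) x^6 + O(x^7).

a_0 = -1; a_1 = 0; a_2 = -3/2; a_3 = -1/3; a_4 = -25/24; a_5 = -3/10; a_6 = -121/240


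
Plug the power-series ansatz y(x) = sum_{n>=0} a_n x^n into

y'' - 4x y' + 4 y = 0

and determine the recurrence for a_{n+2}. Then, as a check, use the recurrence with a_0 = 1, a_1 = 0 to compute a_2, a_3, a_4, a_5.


Substitute y = sum_n a_n x^n.
y''(x) has coefficient (n+2)(n+1) a_{n+2} at x^n;
-4 x y'(x) has coefficient -4 n a_n at x^n (shift);
4 y(x) has coefficient 4 a_n at x^n.
Matching x^n: (n+2)(n+1) a_{n+2} + (-4n + 4) a_n = 0.
Thus a_{n+2} = (4n - 4) / ((n+1)(n+2)) * a_n.

Check with a_0 = 1, a_1 = 0 (apply the recurrence for n = 0, 1, 2, 3): a_0 = 1, a_1 = 0, a_2 = -2, a_3 = 0, a_4 = -2/3, a_5 = 0.

a_(n+2) = (4n - 4) / ((n+1)(n+2)) * a_n; check: a_0 = 1, a_1 = 0, a_2 = -2, a_3 = 0, a_4 = -2/3, a_5 = 0


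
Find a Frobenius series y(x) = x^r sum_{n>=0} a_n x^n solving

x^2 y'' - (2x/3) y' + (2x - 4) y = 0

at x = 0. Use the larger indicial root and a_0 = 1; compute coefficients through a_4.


Write in Frobenius form y'' + (p(x)/x) y' + (q(x)/x^2) y = 0:
  p(x) = -2/3,  q(x) = 2x - 4.
Indicial equation: r(r-1) + (-2/3) r + (-4) = 0 -> roots r_1 = 3, r_2 = -4/3.
Take r = r_1 = 3. Let y(x) = x^r sum_{n>=0} a_n x^n with a_0 = 1.
Substitute y = x^r sum a_n x^n and match x^{r+n}. The recurrence is
  D(n) a_n + 2 a_{n-1} = 0,  where D(n) = (r+n)(r+n-1) + (-2/3)(r+n) + (-4).
  a_n = -2 / D(n) * a_{n-1}.
Since the indicial polynomial factors as (r - r_1)(r - r_2), D(n) = (r_1 + n - r_1)(r_1 + n - r_2) = n(n + 13/3).
Evaluating step by step (a_0 = 1):
  n = 1: D(1) = 1(1 + 13/3) = 16/3; numerator = -2(1) = -2; a_1 = (-2)/(16/3) = -3/8
  n = 2: D(2) = 2(2 + 13/3) = 38/3; numerator = -2(-3/8) = 3/4; a_2 = (3/4)/(38/3) = 9/152
  n = 3: D(3) = 3(3 + 13/3) = 22; numerator = -2(9/152) = -9/76; a_3 = (-9/76)/(22) = -9/1672
  n = 4: D(4) = 4(4 + 13/3) = 100/3; numerator = -2(-9/1672) = 9/836; a_4 = (9/836)/(100/3) = 27/83600

r = 3; a_0 = 1; a_1 = -3/8; a_2 = 9/152; a_3 = -9/1672; a_4 = 27/83600


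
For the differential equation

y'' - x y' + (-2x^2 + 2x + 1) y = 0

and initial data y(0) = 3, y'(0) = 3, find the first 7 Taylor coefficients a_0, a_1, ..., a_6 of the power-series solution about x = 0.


Ansatz: y(x) = sum_{n>=0} a_n x^n, so y'(x) = sum_{n>=1} n a_n x^(n-1) and y''(x) = sum_{n>=2} n(n-1) a_n x^(n-2).
Substitute into P(x) y'' + Q(x) y' + R(x) y = 0 with P(x) = 1, Q(x) = -x, R(x) = -2x^2 + 2x + 1, and match powers of x.
Initial conditions: a_0 = 3, a_1 = 3.
Setting the coefficient of each power of x to zero and solving order by order (substituting the coefficients already found):
  x^0: 2 a_2 + a_0 = 0  ->  2 a_2 = -a_0 = -3  ->  a_2 = -3/2
  x^1: 6 a_3 + 2 a_0 = 0  ->  6 a_3 = -2 a_0 = -6  ->  a_3 = -1
  x^2: 12 a_4 - a_2 + 2 a_1 - 2 a_0 = 0  ->  12 a_4 = a_2 - 2 a_1 + 2 a_0 = -3/2  ->  a_4 = -1/8
  x^3: 20 a_5 - 2 a_3 + 2 a_2 - 2 a_1 = 0  ->  20 a_5 = 2 a_3 - 2 a_2 + 2 a_1 = 7  ->  a_5 = 7/20
  x^4: 30 a_6 - 3 a_4 + 2 a_3 - 2 a_2 = 0  ->  30 a_6 = 3 a_4 - 2 a_3 + 2 a_2 = -11/8  ->  a_6 = -11/240
Truncated series: y(x) = 3 + 3 x - (3/2) x^2 - x^3 - (1/8) x^4 + (7/20) x^5 - (11/240) x^6 + O(x^7).

a_0 = 3; a_1 = 3; a_2 = -3/2; a_3 = -1; a_4 = -1/8; a_5 = 7/20; a_6 = -11/240


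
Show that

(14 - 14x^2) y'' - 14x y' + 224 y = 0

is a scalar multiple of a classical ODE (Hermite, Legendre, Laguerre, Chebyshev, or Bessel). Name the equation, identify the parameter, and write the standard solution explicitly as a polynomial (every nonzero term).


All three coefficients share the factor 14; dividing through by 14 gives  (1 - x^2) y'' - x y' + 16 y = 0.
This matches the Chebyshev equation (1 - x^2) y'' - x y' + n^2 y = 0 (note the -x y' term, not -2x y') with n^2 = 16, so n = 4; the polynomial solution is T_4(x).
With y = sum_k a_k x^k, matching x^k gives (k+2)(k+1) a_{k+2} = (k^2 - n^2) a_k = (k - 4)(k + 4) a_k. The right side vanishes at k = 4, so the series with the parity of 4 terminates at degree 4.
Standard normalization: leading coefficient of T_n is 2^(n-1), so a_4 = 2^3 = 8. Work downward with a_k = (k+1)(k+2) a_{k+2} / ((k - 4)(k + 4)):
  a_2 = (3)(4)(8) / ((2 - 4)(2 + 4)) = 96/(-12) = -8
  a_0 = (1)(2)(-8) / ((0 - 4)(0 + 4)) = -16/(-16) = 1
Hence T_4(x) = 8 x^4 - 8 x^2 + 1.

T_4(x); series = 8 x^4 - 8 x^2 + 1


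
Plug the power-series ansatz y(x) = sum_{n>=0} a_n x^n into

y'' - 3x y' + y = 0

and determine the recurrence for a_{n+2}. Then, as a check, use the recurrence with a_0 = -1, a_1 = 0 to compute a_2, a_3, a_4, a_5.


Substitute y = sum_n a_n x^n.
y''(x) has coefficient (n+2)(n+1) a_{n+2} at x^n;
-3 x y'(x) has coefficient -3 n a_n at x^n (shift);
y(x) has coefficient 1 a_n at x^n.
Matching x^n: (n+2)(n+1) a_{n+2} + (-3n + 1) a_n = 0.
Thus a_{n+2} = (3n - 1) / ((n+1)(n+2)) * a_n.

Check with a_0 = -1, a_1 = 0 (apply the recurrence for n = 0, 1, 2, 3): a_0 = -1, a_1 = 0, a_2 = 1/2, a_3 = 0, a_4 = 5/24, a_5 = 0.

a_(n+2) = (3n - 1) / ((n+1)(n+2)) * a_n; check: a_0 = -1, a_1 = 0, a_2 = 1/2, a_3 = 0, a_4 = 5/24, a_5 = 0


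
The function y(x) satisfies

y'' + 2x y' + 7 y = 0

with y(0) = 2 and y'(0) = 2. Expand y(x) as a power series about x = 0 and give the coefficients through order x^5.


Ansatz: y(x) = sum_{n>=0} a_n x^n, so y'(x) = sum_{n>=1} n a_n x^(n-1) and y''(x) = sum_{n>=2} n(n-1) a_n x^(n-2).
Substitute into P(x) y'' + Q(x) y' + R(x) y = 0 with P(x) = 1, Q(x) = 2x, R(x) = 7, and match powers of x.
Initial conditions: a_0 = 2, a_1 = 2.
Setting the coefficient of each power of x to zero and solving order by order (substituting the coefficients already found):
  x^0: 2 a_2 + 7 a_0 = 0  ->  2 a_2 = -7 a_0 = -14  ->  a_2 = -7
  x^1: 6 a_3 + 9 a_1 = 0  ->  6 a_3 = -9 a_1 = -18  ->  a_3 = -3
  x^2: 12 a_4 + 11 a_2 = 0  ->  12 a_4 = -11 a_2 = 77  ->  a_4 = 77/12
  x^3: 20 a_5 + 13 a_3 = 0  ->  20 a_5 = -13 a_3 = 39  ->  a_5 = 39/20
Truncated series: y(x) = 2 + 2 x - 7 x^2 - 3 x^3 + (77/12) x^4 + (39/20) x^5 + O(x^6).

a_0 = 2; a_1 = 2; a_2 = -7; a_3 = -3; a_4 = 77/12; a_5 = 39/20
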